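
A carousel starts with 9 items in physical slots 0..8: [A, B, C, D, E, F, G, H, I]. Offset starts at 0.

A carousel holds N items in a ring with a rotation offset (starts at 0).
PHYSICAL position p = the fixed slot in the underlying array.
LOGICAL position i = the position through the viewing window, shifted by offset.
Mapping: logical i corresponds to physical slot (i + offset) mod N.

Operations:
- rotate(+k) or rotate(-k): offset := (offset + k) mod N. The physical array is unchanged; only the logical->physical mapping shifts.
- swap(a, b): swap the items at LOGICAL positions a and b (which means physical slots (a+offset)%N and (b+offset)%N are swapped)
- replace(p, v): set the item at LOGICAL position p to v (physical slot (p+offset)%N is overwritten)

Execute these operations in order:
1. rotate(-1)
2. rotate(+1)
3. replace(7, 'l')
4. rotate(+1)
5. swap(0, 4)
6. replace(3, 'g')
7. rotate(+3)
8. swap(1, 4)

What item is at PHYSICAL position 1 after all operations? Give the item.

After op 1 (rotate(-1)): offset=8, physical=[A,B,C,D,E,F,G,H,I], logical=[I,A,B,C,D,E,F,G,H]
After op 2 (rotate(+1)): offset=0, physical=[A,B,C,D,E,F,G,H,I], logical=[A,B,C,D,E,F,G,H,I]
After op 3 (replace(7, 'l')): offset=0, physical=[A,B,C,D,E,F,G,l,I], logical=[A,B,C,D,E,F,G,l,I]
After op 4 (rotate(+1)): offset=1, physical=[A,B,C,D,E,F,G,l,I], logical=[B,C,D,E,F,G,l,I,A]
After op 5 (swap(0, 4)): offset=1, physical=[A,F,C,D,E,B,G,l,I], logical=[F,C,D,E,B,G,l,I,A]
After op 6 (replace(3, 'g')): offset=1, physical=[A,F,C,D,g,B,G,l,I], logical=[F,C,D,g,B,G,l,I,A]
After op 7 (rotate(+3)): offset=4, physical=[A,F,C,D,g,B,G,l,I], logical=[g,B,G,l,I,A,F,C,D]
After op 8 (swap(1, 4)): offset=4, physical=[A,F,C,D,g,I,G,l,B], logical=[g,I,G,l,B,A,F,C,D]

Answer: F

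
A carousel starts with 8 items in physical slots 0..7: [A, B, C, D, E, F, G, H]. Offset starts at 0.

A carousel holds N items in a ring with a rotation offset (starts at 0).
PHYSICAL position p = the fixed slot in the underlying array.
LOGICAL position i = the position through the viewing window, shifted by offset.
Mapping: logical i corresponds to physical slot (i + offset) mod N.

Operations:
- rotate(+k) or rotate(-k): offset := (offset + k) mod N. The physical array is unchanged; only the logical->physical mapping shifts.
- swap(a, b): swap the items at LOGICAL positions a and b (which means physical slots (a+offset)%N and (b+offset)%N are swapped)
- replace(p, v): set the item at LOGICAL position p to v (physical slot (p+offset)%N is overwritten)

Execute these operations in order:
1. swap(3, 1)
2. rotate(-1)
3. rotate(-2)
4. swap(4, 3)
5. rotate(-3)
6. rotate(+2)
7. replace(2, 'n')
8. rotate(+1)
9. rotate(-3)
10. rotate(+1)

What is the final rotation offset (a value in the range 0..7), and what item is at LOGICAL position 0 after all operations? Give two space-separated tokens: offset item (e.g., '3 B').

Answer: 3 B

Derivation:
After op 1 (swap(3, 1)): offset=0, physical=[A,D,C,B,E,F,G,H], logical=[A,D,C,B,E,F,G,H]
After op 2 (rotate(-1)): offset=7, physical=[A,D,C,B,E,F,G,H], logical=[H,A,D,C,B,E,F,G]
After op 3 (rotate(-2)): offset=5, physical=[A,D,C,B,E,F,G,H], logical=[F,G,H,A,D,C,B,E]
After op 4 (swap(4, 3)): offset=5, physical=[D,A,C,B,E,F,G,H], logical=[F,G,H,D,A,C,B,E]
After op 5 (rotate(-3)): offset=2, physical=[D,A,C,B,E,F,G,H], logical=[C,B,E,F,G,H,D,A]
After op 6 (rotate(+2)): offset=4, physical=[D,A,C,B,E,F,G,H], logical=[E,F,G,H,D,A,C,B]
After op 7 (replace(2, 'n')): offset=4, physical=[D,A,C,B,E,F,n,H], logical=[E,F,n,H,D,A,C,B]
After op 8 (rotate(+1)): offset=5, physical=[D,A,C,B,E,F,n,H], logical=[F,n,H,D,A,C,B,E]
After op 9 (rotate(-3)): offset=2, physical=[D,A,C,B,E,F,n,H], logical=[C,B,E,F,n,H,D,A]
After op 10 (rotate(+1)): offset=3, physical=[D,A,C,B,E,F,n,H], logical=[B,E,F,n,H,D,A,C]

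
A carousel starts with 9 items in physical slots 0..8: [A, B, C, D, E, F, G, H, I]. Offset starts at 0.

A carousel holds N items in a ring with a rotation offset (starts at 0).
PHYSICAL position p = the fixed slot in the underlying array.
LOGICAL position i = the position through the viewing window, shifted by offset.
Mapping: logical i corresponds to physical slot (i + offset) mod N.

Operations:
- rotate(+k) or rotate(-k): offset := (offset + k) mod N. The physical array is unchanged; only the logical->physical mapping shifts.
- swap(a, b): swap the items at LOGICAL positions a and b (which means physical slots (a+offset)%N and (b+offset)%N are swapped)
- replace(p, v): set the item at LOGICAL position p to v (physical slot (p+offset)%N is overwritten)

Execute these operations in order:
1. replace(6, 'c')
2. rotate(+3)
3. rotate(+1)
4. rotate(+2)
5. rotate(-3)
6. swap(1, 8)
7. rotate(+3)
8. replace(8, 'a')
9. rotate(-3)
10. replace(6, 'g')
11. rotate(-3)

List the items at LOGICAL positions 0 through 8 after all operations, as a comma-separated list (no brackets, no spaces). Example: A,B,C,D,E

Answer: g,B,E,D,C,a,c,H,I

Derivation:
After op 1 (replace(6, 'c')): offset=0, physical=[A,B,C,D,E,F,c,H,I], logical=[A,B,C,D,E,F,c,H,I]
After op 2 (rotate(+3)): offset=3, physical=[A,B,C,D,E,F,c,H,I], logical=[D,E,F,c,H,I,A,B,C]
After op 3 (rotate(+1)): offset=4, physical=[A,B,C,D,E,F,c,H,I], logical=[E,F,c,H,I,A,B,C,D]
After op 4 (rotate(+2)): offset=6, physical=[A,B,C,D,E,F,c,H,I], logical=[c,H,I,A,B,C,D,E,F]
After op 5 (rotate(-3)): offset=3, physical=[A,B,C,D,E,F,c,H,I], logical=[D,E,F,c,H,I,A,B,C]
After op 6 (swap(1, 8)): offset=3, physical=[A,B,E,D,C,F,c,H,I], logical=[D,C,F,c,H,I,A,B,E]
After op 7 (rotate(+3)): offset=6, physical=[A,B,E,D,C,F,c,H,I], logical=[c,H,I,A,B,E,D,C,F]
After op 8 (replace(8, 'a')): offset=6, physical=[A,B,E,D,C,a,c,H,I], logical=[c,H,I,A,B,E,D,C,a]
After op 9 (rotate(-3)): offset=3, physical=[A,B,E,D,C,a,c,H,I], logical=[D,C,a,c,H,I,A,B,E]
After op 10 (replace(6, 'g')): offset=3, physical=[g,B,E,D,C,a,c,H,I], logical=[D,C,a,c,H,I,g,B,E]
After op 11 (rotate(-3)): offset=0, physical=[g,B,E,D,C,a,c,H,I], logical=[g,B,E,D,C,a,c,H,I]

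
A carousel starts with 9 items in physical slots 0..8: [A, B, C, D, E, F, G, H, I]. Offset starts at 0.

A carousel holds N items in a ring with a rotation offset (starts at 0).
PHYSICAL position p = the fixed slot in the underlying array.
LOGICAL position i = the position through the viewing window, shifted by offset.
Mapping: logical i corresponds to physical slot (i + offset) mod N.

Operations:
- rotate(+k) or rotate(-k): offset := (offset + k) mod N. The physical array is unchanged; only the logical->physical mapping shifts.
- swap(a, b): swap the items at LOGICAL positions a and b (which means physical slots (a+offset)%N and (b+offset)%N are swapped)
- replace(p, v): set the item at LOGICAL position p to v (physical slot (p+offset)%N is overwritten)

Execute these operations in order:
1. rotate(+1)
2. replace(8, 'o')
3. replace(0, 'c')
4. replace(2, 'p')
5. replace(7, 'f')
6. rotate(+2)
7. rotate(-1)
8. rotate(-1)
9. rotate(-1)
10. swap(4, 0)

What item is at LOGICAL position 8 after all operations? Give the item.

After op 1 (rotate(+1)): offset=1, physical=[A,B,C,D,E,F,G,H,I], logical=[B,C,D,E,F,G,H,I,A]
After op 2 (replace(8, 'o')): offset=1, physical=[o,B,C,D,E,F,G,H,I], logical=[B,C,D,E,F,G,H,I,o]
After op 3 (replace(0, 'c')): offset=1, physical=[o,c,C,D,E,F,G,H,I], logical=[c,C,D,E,F,G,H,I,o]
After op 4 (replace(2, 'p')): offset=1, physical=[o,c,C,p,E,F,G,H,I], logical=[c,C,p,E,F,G,H,I,o]
After op 5 (replace(7, 'f')): offset=1, physical=[o,c,C,p,E,F,G,H,f], logical=[c,C,p,E,F,G,H,f,o]
After op 6 (rotate(+2)): offset=3, physical=[o,c,C,p,E,F,G,H,f], logical=[p,E,F,G,H,f,o,c,C]
After op 7 (rotate(-1)): offset=2, physical=[o,c,C,p,E,F,G,H,f], logical=[C,p,E,F,G,H,f,o,c]
After op 8 (rotate(-1)): offset=1, physical=[o,c,C,p,E,F,G,H,f], logical=[c,C,p,E,F,G,H,f,o]
After op 9 (rotate(-1)): offset=0, physical=[o,c,C,p,E,F,G,H,f], logical=[o,c,C,p,E,F,G,H,f]
After op 10 (swap(4, 0)): offset=0, physical=[E,c,C,p,o,F,G,H,f], logical=[E,c,C,p,o,F,G,H,f]

Answer: f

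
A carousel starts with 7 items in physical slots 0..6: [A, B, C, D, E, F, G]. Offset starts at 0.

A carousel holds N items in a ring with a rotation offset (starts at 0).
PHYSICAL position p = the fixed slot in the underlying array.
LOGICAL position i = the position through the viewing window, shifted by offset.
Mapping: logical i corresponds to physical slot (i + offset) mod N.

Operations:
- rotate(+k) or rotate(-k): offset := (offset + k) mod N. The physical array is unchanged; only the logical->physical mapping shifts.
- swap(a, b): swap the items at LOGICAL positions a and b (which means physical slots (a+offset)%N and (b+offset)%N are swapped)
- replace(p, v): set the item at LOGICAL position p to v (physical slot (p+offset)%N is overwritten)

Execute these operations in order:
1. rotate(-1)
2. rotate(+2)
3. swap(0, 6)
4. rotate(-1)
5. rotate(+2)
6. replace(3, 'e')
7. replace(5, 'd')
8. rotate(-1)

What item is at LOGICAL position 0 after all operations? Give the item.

After op 1 (rotate(-1)): offset=6, physical=[A,B,C,D,E,F,G], logical=[G,A,B,C,D,E,F]
After op 2 (rotate(+2)): offset=1, physical=[A,B,C,D,E,F,G], logical=[B,C,D,E,F,G,A]
After op 3 (swap(0, 6)): offset=1, physical=[B,A,C,D,E,F,G], logical=[A,C,D,E,F,G,B]
After op 4 (rotate(-1)): offset=0, physical=[B,A,C,D,E,F,G], logical=[B,A,C,D,E,F,G]
After op 5 (rotate(+2)): offset=2, physical=[B,A,C,D,E,F,G], logical=[C,D,E,F,G,B,A]
After op 6 (replace(3, 'e')): offset=2, physical=[B,A,C,D,E,e,G], logical=[C,D,E,e,G,B,A]
After op 7 (replace(5, 'd')): offset=2, physical=[d,A,C,D,E,e,G], logical=[C,D,E,e,G,d,A]
After op 8 (rotate(-1)): offset=1, physical=[d,A,C,D,E,e,G], logical=[A,C,D,E,e,G,d]

Answer: A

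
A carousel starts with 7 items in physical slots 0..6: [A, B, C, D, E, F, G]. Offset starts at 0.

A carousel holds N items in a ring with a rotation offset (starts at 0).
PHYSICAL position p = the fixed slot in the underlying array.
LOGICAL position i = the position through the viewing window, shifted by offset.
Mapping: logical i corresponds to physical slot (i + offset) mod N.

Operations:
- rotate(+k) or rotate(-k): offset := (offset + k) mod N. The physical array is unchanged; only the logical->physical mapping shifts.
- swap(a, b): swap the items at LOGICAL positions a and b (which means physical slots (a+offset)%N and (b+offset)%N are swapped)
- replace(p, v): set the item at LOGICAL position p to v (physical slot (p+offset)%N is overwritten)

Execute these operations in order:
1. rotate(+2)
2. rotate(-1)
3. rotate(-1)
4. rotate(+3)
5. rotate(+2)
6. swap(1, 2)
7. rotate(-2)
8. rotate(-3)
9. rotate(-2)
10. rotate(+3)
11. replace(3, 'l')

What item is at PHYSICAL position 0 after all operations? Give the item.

After op 1 (rotate(+2)): offset=2, physical=[A,B,C,D,E,F,G], logical=[C,D,E,F,G,A,B]
After op 2 (rotate(-1)): offset=1, physical=[A,B,C,D,E,F,G], logical=[B,C,D,E,F,G,A]
After op 3 (rotate(-1)): offset=0, physical=[A,B,C,D,E,F,G], logical=[A,B,C,D,E,F,G]
After op 4 (rotate(+3)): offset=3, physical=[A,B,C,D,E,F,G], logical=[D,E,F,G,A,B,C]
After op 5 (rotate(+2)): offset=5, physical=[A,B,C,D,E,F,G], logical=[F,G,A,B,C,D,E]
After op 6 (swap(1, 2)): offset=5, physical=[G,B,C,D,E,F,A], logical=[F,A,G,B,C,D,E]
After op 7 (rotate(-2)): offset=3, physical=[G,B,C,D,E,F,A], logical=[D,E,F,A,G,B,C]
After op 8 (rotate(-3)): offset=0, physical=[G,B,C,D,E,F,A], logical=[G,B,C,D,E,F,A]
After op 9 (rotate(-2)): offset=5, physical=[G,B,C,D,E,F,A], logical=[F,A,G,B,C,D,E]
After op 10 (rotate(+3)): offset=1, physical=[G,B,C,D,E,F,A], logical=[B,C,D,E,F,A,G]
After op 11 (replace(3, 'l')): offset=1, physical=[G,B,C,D,l,F,A], logical=[B,C,D,l,F,A,G]

Answer: G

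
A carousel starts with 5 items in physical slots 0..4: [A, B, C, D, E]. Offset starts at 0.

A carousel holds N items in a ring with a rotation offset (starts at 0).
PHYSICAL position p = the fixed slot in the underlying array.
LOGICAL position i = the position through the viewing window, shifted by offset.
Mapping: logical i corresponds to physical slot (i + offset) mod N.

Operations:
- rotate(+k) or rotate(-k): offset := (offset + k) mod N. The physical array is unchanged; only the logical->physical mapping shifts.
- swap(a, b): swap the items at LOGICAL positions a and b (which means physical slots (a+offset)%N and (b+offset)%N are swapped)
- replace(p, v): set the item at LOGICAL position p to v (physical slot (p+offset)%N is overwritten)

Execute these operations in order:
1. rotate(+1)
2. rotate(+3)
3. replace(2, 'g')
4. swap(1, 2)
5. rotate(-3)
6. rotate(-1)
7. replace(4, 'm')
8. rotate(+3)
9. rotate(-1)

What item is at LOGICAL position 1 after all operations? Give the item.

Answer: D

Derivation:
After op 1 (rotate(+1)): offset=1, physical=[A,B,C,D,E], logical=[B,C,D,E,A]
After op 2 (rotate(+3)): offset=4, physical=[A,B,C,D,E], logical=[E,A,B,C,D]
After op 3 (replace(2, 'g')): offset=4, physical=[A,g,C,D,E], logical=[E,A,g,C,D]
After op 4 (swap(1, 2)): offset=4, physical=[g,A,C,D,E], logical=[E,g,A,C,D]
After op 5 (rotate(-3)): offset=1, physical=[g,A,C,D,E], logical=[A,C,D,E,g]
After op 6 (rotate(-1)): offset=0, physical=[g,A,C,D,E], logical=[g,A,C,D,E]
After op 7 (replace(4, 'm')): offset=0, physical=[g,A,C,D,m], logical=[g,A,C,D,m]
After op 8 (rotate(+3)): offset=3, physical=[g,A,C,D,m], logical=[D,m,g,A,C]
After op 9 (rotate(-1)): offset=2, physical=[g,A,C,D,m], logical=[C,D,m,g,A]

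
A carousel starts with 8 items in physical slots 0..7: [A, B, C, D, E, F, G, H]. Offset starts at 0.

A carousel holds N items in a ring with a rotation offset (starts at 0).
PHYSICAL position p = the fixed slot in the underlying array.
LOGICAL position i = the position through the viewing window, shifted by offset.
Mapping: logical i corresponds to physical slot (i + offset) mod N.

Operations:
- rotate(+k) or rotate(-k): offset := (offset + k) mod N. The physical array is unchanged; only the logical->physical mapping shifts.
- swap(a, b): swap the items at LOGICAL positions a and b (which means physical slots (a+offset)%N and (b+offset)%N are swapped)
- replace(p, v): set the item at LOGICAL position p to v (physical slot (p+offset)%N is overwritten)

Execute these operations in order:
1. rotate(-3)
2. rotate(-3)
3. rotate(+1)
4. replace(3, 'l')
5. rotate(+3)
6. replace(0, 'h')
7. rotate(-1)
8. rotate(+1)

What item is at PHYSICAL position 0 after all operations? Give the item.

Answer: A

Derivation:
After op 1 (rotate(-3)): offset=5, physical=[A,B,C,D,E,F,G,H], logical=[F,G,H,A,B,C,D,E]
After op 2 (rotate(-3)): offset=2, physical=[A,B,C,D,E,F,G,H], logical=[C,D,E,F,G,H,A,B]
After op 3 (rotate(+1)): offset=3, physical=[A,B,C,D,E,F,G,H], logical=[D,E,F,G,H,A,B,C]
After op 4 (replace(3, 'l')): offset=3, physical=[A,B,C,D,E,F,l,H], logical=[D,E,F,l,H,A,B,C]
After op 5 (rotate(+3)): offset=6, physical=[A,B,C,D,E,F,l,H], logical=[l,H,A,B,C,D,E,F]
After op 6 (replace(0, 'h')): offset=6, physical=[A,B,C,D,E,F,h,H], logical=[h,H,A,B,C,D,E,F]
After op 7 (rotate(-1)): offset=5, physical=[A,B,C,D,E,F,h,H], logical=[F,h,H,A,B,C,D,E]
After op 8 (rotate(+1)): offset=6, physical=[A,B,C,D,E,F,h,H], logical=[h,H,A,B,C,D,E,F]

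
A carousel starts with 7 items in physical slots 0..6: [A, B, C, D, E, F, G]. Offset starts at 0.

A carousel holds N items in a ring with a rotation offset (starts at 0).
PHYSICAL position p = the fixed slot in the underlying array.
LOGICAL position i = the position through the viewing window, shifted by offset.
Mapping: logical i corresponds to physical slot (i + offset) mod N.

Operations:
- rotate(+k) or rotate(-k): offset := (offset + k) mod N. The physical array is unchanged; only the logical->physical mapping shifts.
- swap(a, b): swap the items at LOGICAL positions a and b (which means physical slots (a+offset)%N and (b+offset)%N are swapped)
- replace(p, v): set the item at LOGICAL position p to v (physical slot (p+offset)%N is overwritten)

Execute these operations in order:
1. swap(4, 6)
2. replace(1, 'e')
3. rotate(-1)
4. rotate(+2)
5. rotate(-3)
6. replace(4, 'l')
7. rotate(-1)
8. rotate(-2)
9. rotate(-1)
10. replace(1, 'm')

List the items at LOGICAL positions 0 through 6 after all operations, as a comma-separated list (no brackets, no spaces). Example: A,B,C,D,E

After op 1 (swap(4, 6)): offset=0, physical=[A,B,C,D,G,F,E], logical=[A,B,C,D,G,F,E]
After op 2 (replace(1, 'e')): offset=0, physical=[A,e,C,D,G,F,E], logical=[A,e,C,D,G,F,E]
After op 3 (rotate(-1)): offset=6, physical=[A,e,C,D,G,F,E], logical=[E,A,e,C,D,G,F]
After op 4 (rotate(+2)): offset=1, physical=[A,e,C,D,G,F,E], logical=[e,C,D,G,F,E,A]
After op 5 (rotate(-3)): offset=5, physical=[A,e,C,D,G,F,E], logical=[F,E,A,e,C,D,G]
After op 6 (replace(4, 'l')): offset=5, physical=[A,e,l,D,G,F,E], logical=[F,E,A,e,l,D,G]
After op 7 (rotate(-1)): offset=4, physical=[A,e,l,D,G,F,E], logical=[G,F,E,A,e,l,D]
After op 8 (rotate(-2)): offset=2, physical=[A,e,l,D,G,F,E], logical=[l,D,G,F,E,A,e]
After op 9 (rotate(-1)): offset=1, physical=[A,e,l,D,G,F,E], logical=[e,l,D,G,F,E,A]
After op 10 (replace(1, 'm')): offset=1, physical=[A,e,m,D,G,F,E], logical=[e,m,D,G,F,E,A]

Answer: e,m,D,G,F,E,A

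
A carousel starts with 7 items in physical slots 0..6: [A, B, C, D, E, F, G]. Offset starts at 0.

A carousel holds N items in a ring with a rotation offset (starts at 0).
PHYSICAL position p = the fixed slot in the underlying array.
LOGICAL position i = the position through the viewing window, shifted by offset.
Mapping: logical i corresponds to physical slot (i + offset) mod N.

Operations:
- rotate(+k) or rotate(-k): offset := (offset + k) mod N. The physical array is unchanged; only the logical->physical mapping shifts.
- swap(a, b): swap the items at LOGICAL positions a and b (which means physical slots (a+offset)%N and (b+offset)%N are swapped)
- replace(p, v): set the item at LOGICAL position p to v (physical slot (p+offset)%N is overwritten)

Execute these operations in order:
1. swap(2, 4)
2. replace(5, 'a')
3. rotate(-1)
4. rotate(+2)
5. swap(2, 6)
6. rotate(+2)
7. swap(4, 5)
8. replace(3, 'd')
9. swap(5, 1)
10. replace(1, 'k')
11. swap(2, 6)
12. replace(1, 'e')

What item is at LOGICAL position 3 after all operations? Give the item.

Answer: d

Derivation:
After op 1 (swap(2, 4)): offset=0, physical=[A,B,E,D,C,F,G], logical=[A,B,E,D,C,F,G]
After op 2 (replace(5, 'a')): offset=0, physical=[A,B,E,D,C,a,G], logical=[A,B,E,D,C,a,G]
After op 3 (rotate(-1)): offset=6, physical=[A,B,E,D,C,a,G], logical=[G,A,B,E,D,C,a]
After op 4 (rotate(+2)): offset=1, physical=[A,B,E,D,C,a,G], logical=[B,E,D,C,a,G,A]
After op 5 (swap(2, 6)): offset=1, physical=[D,B,E,A,C,a,G], logical=[B,E,A,C,a,G,D]
After op 6 (rotate(+2)): offset=3, physical=[D,B,E,A,C,a,G], logical=[A,C,a,G,D,B,E]
After op 7 (swap(4, 5)): offset=3, physical=[B,D,E,A,C,a,G], logical=[A,C,a,G,B,D,E]
After op 8 (replace(3, 'd')): offset=3, physical=[B,D,E,A,C,a,d], logical=[A,C,a,d,B,D,E]
After op 9 (swap(5, 1)): offset=3, physical=[B,C,E,A,D,a,d], logical=[A,D,a,d,B,C,E]
After op 10 (replace(1, 'k')): offset=3, physical=[B,C,E,A,k,a,d], logical=[A,k,a,d,B,C,E]
After op 11 (swap(2, 6)): offset=3, physical=[B,C,a,A,k,E,d], logical=[A,k,E,d,B,C,a]
After op 12 (replace(1, 'e')): offset=3, physical=[B,C,a,A,e,E,d], logical=[A,e,E,d,B,C,a]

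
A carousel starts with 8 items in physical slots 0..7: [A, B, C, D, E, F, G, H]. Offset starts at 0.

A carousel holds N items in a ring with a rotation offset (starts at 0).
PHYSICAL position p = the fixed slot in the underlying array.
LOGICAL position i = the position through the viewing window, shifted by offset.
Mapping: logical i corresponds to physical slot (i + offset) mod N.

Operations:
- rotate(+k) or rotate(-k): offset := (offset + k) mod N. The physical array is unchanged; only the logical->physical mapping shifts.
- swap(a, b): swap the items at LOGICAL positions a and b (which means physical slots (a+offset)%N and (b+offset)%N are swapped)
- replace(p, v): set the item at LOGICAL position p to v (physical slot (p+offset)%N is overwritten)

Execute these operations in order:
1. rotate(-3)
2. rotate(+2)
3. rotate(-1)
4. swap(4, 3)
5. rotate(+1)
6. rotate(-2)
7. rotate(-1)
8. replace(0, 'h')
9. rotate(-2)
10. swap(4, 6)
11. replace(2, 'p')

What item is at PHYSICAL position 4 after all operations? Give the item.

After op 1 (rotate(-3)): offset=5, physical=[A,B,C,D,E,F,G,H], logical=[F,G,H,A,B,C,D,E]
After op 2 (rotate(+2)): offset=7, physical=[A,B,C,D,E,F,G,H], logical=[H,A,B,C,D,E,F,G]
After op 3 (rotate(-1)): offset=6, physical=[A,B,C,D,E,F,G,H], logical=[G,H,A,B,C,D,E,F]
After op 4 (swap(4, 3)): offset=6, physical=[A,C,B,D,E,F,G,H], logical=[G,H,A,C,B,D,E,F]
After op 5 (rotate(+1)): offset=7, physical=[A,C,B,D,E,F,G,H], logical=[H,A,C,B,D,E,F,G]
After op 6 (rotate(-2)): offset=5, physical=[A,C,B,D,E,F,G,H], logical=[F,G,H,A,C,B,D,E]
After op 7 (rotate(-1)): offset=4, physical=[A,C,B,D,E,F,G,H], logical=[E,F,G,H,A,C,B,D]
After op 8 (replace(0, 'h')): offset=4, physical=[A,C,B,D,h,F,G,H], logical=[h,F,G,H,A,C,B,D]
After op 9 (rotate(-2)): offset=2, physical=[A,C,B,D,h,F,G,H], logical=[B,D,h,F,G,H,A,C]
After op 10 (swap(4, 6)): offset=2, physical=[G,C,B,D,h,F,A,H], logical=[B,D,h,F,A,H,G,C]
After op 11 (replace(2, 'p')): offset=2, physical=[G,C,B,D,p,F,A,H], logical=[B,D,p,F,A,H,G,C]

Answer: p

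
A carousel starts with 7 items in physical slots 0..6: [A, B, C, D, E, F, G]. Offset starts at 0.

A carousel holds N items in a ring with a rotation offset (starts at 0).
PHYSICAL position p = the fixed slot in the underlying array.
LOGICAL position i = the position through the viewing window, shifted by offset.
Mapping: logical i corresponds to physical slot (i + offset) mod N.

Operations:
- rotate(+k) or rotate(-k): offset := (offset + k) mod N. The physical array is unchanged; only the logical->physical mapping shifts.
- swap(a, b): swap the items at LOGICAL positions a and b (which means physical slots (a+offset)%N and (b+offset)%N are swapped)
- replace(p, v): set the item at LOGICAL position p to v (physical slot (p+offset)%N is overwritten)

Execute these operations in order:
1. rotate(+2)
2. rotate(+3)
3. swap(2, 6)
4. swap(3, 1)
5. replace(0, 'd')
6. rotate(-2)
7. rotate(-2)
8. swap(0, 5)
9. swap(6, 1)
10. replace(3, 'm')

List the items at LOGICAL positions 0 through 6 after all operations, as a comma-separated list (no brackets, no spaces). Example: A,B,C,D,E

Answer: B,E,D,m,d,G,C

Derivation:
After op 1 (rotate(+2)): offset=2, physical=[A,B,C,D,E,F,G], logical=[C,D,E,F,G,A,B]
After op 2 (rotate(+3)): offset=5, physical=[A,B,C,D,E,F,G], logical=[F,G,A,B,C,D,E]
After op 3 (swap(2, 6)): offset=5, physical=[E,B,C,D,A,F,G], logical=[F,G,E,B,C,D,A]
After op 4 (swap(3, 1)): offset=5, physical=[E,G,C,D,A,F,B], logical=[F,B,E,G,C,D,A]
After op 5 (replace(0, 'd')): offset=5, physical=[E,G,C,D,A,d,B], logical=[d,B,E,G,C,D,A]
After op 6 (rotate(-2)): offset=3, physical=[E,G,C,D,A,d,B], logical=[D,A,d,B,E,G,C]
After op 7 (rotate(-2)): offset=1, physical=[E,G,C,D,A,d,B], logical=[G,C,D,A,d,B,E]
After op 8 (swap(0, 5)): offset=1, physical=[E,B,C,D,A,d,G], logical=[B,C,D,A,d,G,E]
After op 9 (swap(6, 1)): offset=1, physical=[C,B,E,D,A,d,G], logical=[B,E,D,A,d,G,C]
After op 10 (replace(3, 'm')): offset=1, physical=[C,B,E,D,m,d,G], logical=[B,E,D,m,d,G,C]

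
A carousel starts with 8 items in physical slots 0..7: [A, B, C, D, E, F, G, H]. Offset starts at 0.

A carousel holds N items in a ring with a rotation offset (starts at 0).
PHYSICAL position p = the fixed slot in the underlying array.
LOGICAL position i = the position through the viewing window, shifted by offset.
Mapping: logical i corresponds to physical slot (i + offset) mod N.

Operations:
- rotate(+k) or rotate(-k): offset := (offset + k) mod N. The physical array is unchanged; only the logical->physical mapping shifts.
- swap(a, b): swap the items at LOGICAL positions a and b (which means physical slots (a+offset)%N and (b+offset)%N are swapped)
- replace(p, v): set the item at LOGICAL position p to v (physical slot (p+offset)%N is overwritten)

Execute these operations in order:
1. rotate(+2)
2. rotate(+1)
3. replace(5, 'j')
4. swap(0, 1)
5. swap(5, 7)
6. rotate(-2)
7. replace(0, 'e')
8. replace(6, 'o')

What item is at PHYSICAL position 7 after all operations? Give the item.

Answer: o

Derivation:
After op 1 (rotate(+2)): offset=2, physical=[A,B,C,D,E,F,G,H], logical=[C,D,E,F,G,H,A,B]
After op 2 (rotate(+1)): offset=3, physical=[A,B,C,D,E,F,G,H], logical=[D,E,F,G,H,A,B,C]
After op 3 (replace(5, 'j')): offset=3, physical=[j,B,C,D,E,F,G,H], logical=[D,E,F,G,H,j,B,C]
After op 4 (swap(0, 1)): offset=3, physical=[j,B,C,E,D,F,G,H], logical=[E,D,F,G,H,j,B,C]
After op 5 (swap(5, 7)): offset=3, physical=[C,B,j,E,D,F,G,H], logical=[E,D,F,G,H,C,B,j]
After op 6 (rotate(-2)): offset=1, physical=[C,B,j,E,D,F,G,H], logical=[B,j,E,D,F,G,H,C]
After op 7 (replace(0, 'e')): offset=1, physical=[C,e,j,E,D,F,G,H], logical=[e,j,E,D,F,G,H,C]
After op 8 (replace(6, 'o')): offset=1, physical=[C,e,j,E,D,F,G,o], logical=[e,j,E,D,F,G,o,C]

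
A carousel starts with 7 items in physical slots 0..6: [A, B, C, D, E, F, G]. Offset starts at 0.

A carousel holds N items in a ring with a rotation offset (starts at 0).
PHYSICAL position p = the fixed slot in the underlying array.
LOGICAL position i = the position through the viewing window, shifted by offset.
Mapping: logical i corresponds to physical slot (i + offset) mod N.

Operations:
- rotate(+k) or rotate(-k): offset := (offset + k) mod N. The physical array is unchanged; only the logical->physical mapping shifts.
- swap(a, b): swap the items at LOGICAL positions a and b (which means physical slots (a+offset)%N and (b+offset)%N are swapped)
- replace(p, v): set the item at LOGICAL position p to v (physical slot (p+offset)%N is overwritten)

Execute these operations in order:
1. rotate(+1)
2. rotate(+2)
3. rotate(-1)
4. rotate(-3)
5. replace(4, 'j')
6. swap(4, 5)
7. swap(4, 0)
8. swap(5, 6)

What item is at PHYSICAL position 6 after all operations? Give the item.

Answer: E

Derivation:
After op 1 (rotate(+1)): offset=1, physical=[A,B,C,D,E,F,G], logical=[B,C,D,E,F,G,A]
After op 2 (rotate(+2)): offset=3, physical=[A,B,C,D,E,F,G], logical=[D,E,F,G,A,B,C]
After op 3 (rotate(-1)): offset=2, physical=[A,B,C,D,E,F,G], logical=[C,D,E,F,G,A,B]
After op 4 (rotate(-3)): offset=6, physical=[A,B,C,D,E,F,G], logical=[G,A,B,C,D,E,F]
After op 5 (replace(4, 'j')): offset=6, physical=[A,B,C,j,E,F,G], logical=[G,A,B,C,j,E,F]
After op 6 (swap(4, 5)): offset=6, physical=[A,B,C,E,j,F,G], logical=[G,A,B,C,E,j,F]
After op 7 (swap(4, 0)): offset=6, physical=[A,B,C,G,j,F,E], logical=[E,A,B,C,G,j,F]
After op 8 (swap(5, 6)): offset=6, physical=[A,B,C,G,F,j,E], logical=[E,A,B,C,G,F,j]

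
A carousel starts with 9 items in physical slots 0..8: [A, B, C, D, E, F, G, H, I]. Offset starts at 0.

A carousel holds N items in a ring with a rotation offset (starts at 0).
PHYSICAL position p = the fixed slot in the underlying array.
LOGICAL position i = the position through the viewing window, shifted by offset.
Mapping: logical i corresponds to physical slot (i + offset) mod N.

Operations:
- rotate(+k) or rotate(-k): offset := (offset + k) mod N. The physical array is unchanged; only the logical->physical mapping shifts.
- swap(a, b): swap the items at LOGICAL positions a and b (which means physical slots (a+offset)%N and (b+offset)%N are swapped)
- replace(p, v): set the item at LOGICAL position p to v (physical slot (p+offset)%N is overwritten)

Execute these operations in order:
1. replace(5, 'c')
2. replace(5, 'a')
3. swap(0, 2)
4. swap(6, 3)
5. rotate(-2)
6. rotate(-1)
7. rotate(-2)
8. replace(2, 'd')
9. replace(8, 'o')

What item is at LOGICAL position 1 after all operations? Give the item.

After op 1 (replace(5, 'c')): offset=0, physical=[A,B,C,D,E,c,G,H,I], logical=[A,B,C,D,E,c,G,H,I]
After op 2 (replace(5, 'a')): offset=0, physical=[A,B,C,D,E,a,G,H,I], logical=[A,B,C,D,E,a,G,H,I]
After op 3 (swap(0, 2)): offset=0, physical=[C,B,A,D,E,a,G,H,I], logical=[C,B,A,D,E,a,G,H,I]
After op 4 (swap(6, 3)): offset=0, physical=[C,B,A,G,E,a,D,H,I], logical=[C,B,A,G,E,a,D,H,I]
After op 5 (rotate(-2)): offset=7, physical=[C,B,A,G,E,a,D,H,I], logical=[H,I,C,B,A,G,E,a,D]
After op 6 (rotate(-1)): offset=6, physical=[C,B,A,G,E,a,D,H,I], logical=[D,H,I,C,B,A,G,E,a]
After op 7 (rotate(-2)): offset=4, physical=[C,B,A,G,E,a,D,H,I], logical=[E,a,D,H,I,C,B,A,G]
After op 8 (replace(2, 'd')): offset=4, physical=[C,B,A,G,E,a,d,H,I], logical=[E,a,d,H,I,C,B,A,G]
After op 9 (replace(8, 'o')): offset=4, physical=[C,B,A,o,E,a,d,H,I], logical=[E,a,d,H,I,C,B,A,o]

Answer: a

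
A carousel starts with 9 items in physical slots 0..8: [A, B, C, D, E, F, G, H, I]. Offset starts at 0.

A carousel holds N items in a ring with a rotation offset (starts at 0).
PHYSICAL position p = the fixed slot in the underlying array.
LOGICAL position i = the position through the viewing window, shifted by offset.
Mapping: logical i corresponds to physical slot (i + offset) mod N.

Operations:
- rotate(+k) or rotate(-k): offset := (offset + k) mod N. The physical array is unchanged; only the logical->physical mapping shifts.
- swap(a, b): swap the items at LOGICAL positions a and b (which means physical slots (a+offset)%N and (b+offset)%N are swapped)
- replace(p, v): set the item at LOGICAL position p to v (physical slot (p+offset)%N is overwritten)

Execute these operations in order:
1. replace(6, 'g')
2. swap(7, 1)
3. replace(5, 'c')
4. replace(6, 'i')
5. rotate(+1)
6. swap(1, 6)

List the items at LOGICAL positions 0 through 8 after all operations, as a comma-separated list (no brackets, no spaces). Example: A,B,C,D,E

Answer: H,B,D,E,c,i,C,I,A

Derivation:
After op 1 (replace(6, 'g')): offset=0, physical=[A,B,C,D,E,F,g,H,I], logical=[A,B,C,D,E,F,g,H,I]
After op 2 (swap(7, 1)): offset=0, physical=[A,H,C,D,E,F,g,B,I], logical=[A,H,C,D,E,F,g,B,I]
After op 3 (replace(5, 'c')): offset=0, physical=[A,H,C,D,E,c,g,B,I], logical=[A,H,C,D,E,c,g,B,I]
After op 4 (replace(6, 'i')): offset=0, physical=[A,H,C,D,E,c,i,B,I], logical=[A,H,C,D,E,c,i,B,I]
After op 5 (rotate(+1)): offset=1, physical=[A,H,C,D,E,c,i,B,I], logical=[H,C,D,E,c,i,B,I,A]
After op 6 (swap(1, 6)): offset=1, physical=[A,H,B,D,E,c,i,C,I], logical=[H,B,D,E,c,i,C,I,A]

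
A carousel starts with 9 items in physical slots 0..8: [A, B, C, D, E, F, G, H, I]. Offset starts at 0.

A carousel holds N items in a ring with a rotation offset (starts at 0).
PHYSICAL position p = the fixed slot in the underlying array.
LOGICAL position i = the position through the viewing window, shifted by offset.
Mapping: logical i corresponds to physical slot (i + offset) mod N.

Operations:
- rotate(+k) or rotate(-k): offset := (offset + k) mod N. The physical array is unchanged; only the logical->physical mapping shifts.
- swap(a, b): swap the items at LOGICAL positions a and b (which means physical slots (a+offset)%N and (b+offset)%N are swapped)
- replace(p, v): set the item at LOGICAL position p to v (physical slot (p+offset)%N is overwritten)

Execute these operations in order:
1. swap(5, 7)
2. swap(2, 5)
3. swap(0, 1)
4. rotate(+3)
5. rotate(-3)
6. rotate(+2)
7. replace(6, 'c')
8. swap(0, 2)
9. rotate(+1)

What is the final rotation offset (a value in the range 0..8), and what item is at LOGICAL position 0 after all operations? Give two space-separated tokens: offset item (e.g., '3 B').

Answer: 3 D

Derivation:
After op 1 (swap(5, 7)): offset=0, physical=[A,B,C,D,E,H,G,F,I], logical=[A,B,C,D,E,H,G,F,I]
After op 2 (swap(2, 5)): offset=0, physical=[A,B,H,D,E,C,G,F,I], logical=[A,B,H,D,E,C,G,F,I]
After op 3 (swap(0, 1)): offset=0, physical=[B,A,H,D,E,C,G,F,I], logical=[B,A,H,D,E,C,G,F,I]
After op 4 (rotate(+3)): offset=3, physical=[B,A,H,D,E,C,G,F,I], logical=[D,E,C,G,F,I,B,A,H]
After op 5 (rotate(-3)): offset=0, physical=[B,A,H,D,E,C,G,F,I], logical=[B,A,H,D,E,C,G,F,I]
After op 6 (rotate(+2)): offset=2, physical=[B,A,H,D,E,C,G,F,I], logical=[H,D,E,C,G,F,I,B,A]
After op 7 (replace(6, 'c')): offset=2, physical=[B,A,H,D,E,C,G,F,c], logical=[H,D,E,C,G,F,c,B,A]
After op 8 (swap(0, 2)): offset=2, physical=[B,A,E,D,H,C,G,F,c], logical=[E,D,H,C,G,F,c,B,A]
After op 9 (rotate(+1)): offset=3, physical=[B,A,E,D,H,C,G,F,c], logical=[D,H,C,G,F,c,B,A,E]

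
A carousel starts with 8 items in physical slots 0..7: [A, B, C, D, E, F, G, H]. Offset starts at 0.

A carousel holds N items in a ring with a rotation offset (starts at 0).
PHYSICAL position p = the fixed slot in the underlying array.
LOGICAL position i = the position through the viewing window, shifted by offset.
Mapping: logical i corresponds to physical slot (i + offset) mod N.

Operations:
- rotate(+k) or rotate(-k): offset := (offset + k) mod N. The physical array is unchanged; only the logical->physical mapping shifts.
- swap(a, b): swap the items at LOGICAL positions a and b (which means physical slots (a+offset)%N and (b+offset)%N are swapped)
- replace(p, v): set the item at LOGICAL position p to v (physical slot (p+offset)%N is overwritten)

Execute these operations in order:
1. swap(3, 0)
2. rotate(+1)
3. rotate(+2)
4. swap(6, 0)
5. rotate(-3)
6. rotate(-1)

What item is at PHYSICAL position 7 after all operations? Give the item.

Answer: H

Derivation:
After op 1 (swap(3, 0)): offset=0, physical=[D,B,C,A,E,F,G,H], logical=[D,B,C,A,E,F,G,H]
After op 2 (rotate(+1)): offset=1, physical=[D,B,C,A,E,F,G,H], logical=[B,C,A,E,F,G,H,D]
After op 3 (rotate(+2)): offset=3, physical=[D,B,C,A,E,F,G,H], logical=[A,E,F,G,H,D,B,C]
After op 4 (swap(6, 0)): offset=3, physical=[D,A,C,B,E,F,G,H], logical=[B,E,F,G,H,D,A,C]
After op 5 (rotate(-3)): offset=0, physical=[D,A,C,B,E,F,G,H], logical=[D,A,C,B,E,F,G,H]
After op 6 (rotate(-1)): offset=7, physical=[D,A,C,B,E,F,G,H], logical=[H,D,A,C,B,E,F,G]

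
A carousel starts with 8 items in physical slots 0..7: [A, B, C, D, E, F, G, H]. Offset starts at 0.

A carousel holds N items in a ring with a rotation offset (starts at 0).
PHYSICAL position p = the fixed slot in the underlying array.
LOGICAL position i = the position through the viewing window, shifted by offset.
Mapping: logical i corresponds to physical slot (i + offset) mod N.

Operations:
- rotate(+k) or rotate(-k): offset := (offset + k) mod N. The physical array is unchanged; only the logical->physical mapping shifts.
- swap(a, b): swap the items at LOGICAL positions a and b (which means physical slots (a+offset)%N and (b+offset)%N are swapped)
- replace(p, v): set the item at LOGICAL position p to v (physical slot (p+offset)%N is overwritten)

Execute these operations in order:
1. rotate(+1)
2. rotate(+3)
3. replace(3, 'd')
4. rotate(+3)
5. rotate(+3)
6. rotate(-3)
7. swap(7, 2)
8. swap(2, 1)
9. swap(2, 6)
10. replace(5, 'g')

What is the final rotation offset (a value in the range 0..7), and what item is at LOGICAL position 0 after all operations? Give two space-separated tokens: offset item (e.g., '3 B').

After op 1 (rotate(+1)): offset=1, physical=[A,B,C,D,E,F,G,H], logical=[B,C,D,E,F,G,H,A]
After op 2 (rotate(+3)): offset=4, physical=[A,B,C,D,E,F,G,H], logical=[E,F,G,H,A,B,C,D]
After op 3 (replace(3, 'd')): offset=4, physical=[A,B,C,D,E,F,G,d], logical=[E,F,G,d,A,B,C,D]
After op 4 (rotate(+3)): offset=7, physical=[A,B,C,D,E,F,G,d], logical=[d,A,B,C,D,E,F,G]
After op 5 (rotate(+3)): offset=2, physical=[A,B,C,D,E,F,G,d], logical=[C,D,E,F,G,d,A,B]
After op 6 (rotate(-3)): offset=7, physical=[A,B,C,D,E,F,G,d], logical=[d,A,B,C,D,E,F,G]
After op 7 (swap(7, 2)): offset=7, physical=[A,G,C,D,E,F,B,d], logical=[d,A,G,C,D,E,F,B]
After op 8 (swap(2, 1)): offset=7, physical=[G,A,C,D,E,F,B,d], logical=[d,G,A,C,D,E,F,B]
After op 9 (swap(2, 6)): offset=7, physical=[G,F,C,D,E,A,B,d], logical=[d,G,F,C,D,E,A,B]
After op 10 (replace(5, 'g')): offset=7, physical=[G,F,C,D,g,A,B,d], logical=[d,G,F,C,D,g,A,B]

Answer: 7 d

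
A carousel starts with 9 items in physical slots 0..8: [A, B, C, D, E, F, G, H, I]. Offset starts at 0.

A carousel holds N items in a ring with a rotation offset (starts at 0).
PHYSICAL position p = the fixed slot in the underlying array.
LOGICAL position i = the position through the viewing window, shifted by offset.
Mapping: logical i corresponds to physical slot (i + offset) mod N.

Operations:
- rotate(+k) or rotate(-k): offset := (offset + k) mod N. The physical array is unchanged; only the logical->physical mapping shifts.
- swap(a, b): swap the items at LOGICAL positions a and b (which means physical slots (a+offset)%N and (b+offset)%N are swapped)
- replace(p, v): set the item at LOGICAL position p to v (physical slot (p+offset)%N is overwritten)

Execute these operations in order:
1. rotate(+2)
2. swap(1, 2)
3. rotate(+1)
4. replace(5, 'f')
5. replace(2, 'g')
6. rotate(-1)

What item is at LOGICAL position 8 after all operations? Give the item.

Answer: B

Derivation:
After op 1 (rotate(+2)): offset=2, physical=[A,B,C,D,E,F,G,H,I], logical=[C,D,E,F,G,H,I,A,B]
After op 2 (swap(1, 2)): offset=2, physical=[A,B,C,E,D,F,G,H,I], logical=[C,E,D,F,G,H,I,A,B]
After op 3 (rotate(+1)): offset=3, physical=[A,B,C,E,D,F,G,H,I], logical=[E,D,F,G,H,I,A,B,C]
After op 4 (replace(5, 'f')): offset=3, physical=[A,B,C,E,D,F,G,H,f], logical=[E,D,F,G,H,f,A,B,C]
After op 5 (replace(2, 'g')): offset=3, physical=[A,B,C,E,D,g,G,H,f], logical=[E,D,g,G,H,f,A,B,C]
After op 6 (rotate(-1)): offset=2, physical=[A,B,C,E,D,g,G,H,f], logical=[C,E,D,g,G,H,f,A,B]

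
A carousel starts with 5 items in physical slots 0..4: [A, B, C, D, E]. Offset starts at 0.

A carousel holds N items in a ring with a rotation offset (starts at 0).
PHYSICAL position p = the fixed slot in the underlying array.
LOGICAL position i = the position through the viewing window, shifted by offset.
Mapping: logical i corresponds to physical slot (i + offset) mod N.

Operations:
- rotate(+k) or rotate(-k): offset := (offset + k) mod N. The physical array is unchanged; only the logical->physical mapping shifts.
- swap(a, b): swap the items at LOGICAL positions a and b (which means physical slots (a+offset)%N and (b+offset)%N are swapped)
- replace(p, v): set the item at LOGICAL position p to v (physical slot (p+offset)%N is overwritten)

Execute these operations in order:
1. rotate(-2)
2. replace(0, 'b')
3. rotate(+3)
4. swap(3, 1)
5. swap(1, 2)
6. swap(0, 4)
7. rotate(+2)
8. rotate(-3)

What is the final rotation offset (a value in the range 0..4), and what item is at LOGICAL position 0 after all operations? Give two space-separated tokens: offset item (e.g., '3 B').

After op 1 (rotate(-2)): offset=3, physical=[A,B,C,D,E], logical=[D,E,A,B,C]
After op 2 (replace(0, 'b')): offset=3, physical=[A,B,C,b,E], logical=[b,E,A,B,C]
After op 3 (rotate(+3)): offset=1, physical=[A,B,C,b,E], logical=[B,C,b,E,A]
After op 4 (swap(3, 1)): offset=1, physical=[A,B,E,b,C], logical=[B,E,b,C,A]
After op 5 (swap(1, 2)): offset=1, physical=[A,B,b,E,C], logical=[B,b,E,C,A]
After op 6 (swap(0, 4)): offset=1, physical=[B,A,b,E,C], logical=[A,b,E,C,B]
After op 7 (rotate(+2)): offset=3, physical=[B,A,b,E,C], logical=[E,C,B,A,b]
After op 8 (rotate(-3)): offset=0, physical=[B,A,b,E,C], logical=[B,A,b,E,C]

Answer: 0 B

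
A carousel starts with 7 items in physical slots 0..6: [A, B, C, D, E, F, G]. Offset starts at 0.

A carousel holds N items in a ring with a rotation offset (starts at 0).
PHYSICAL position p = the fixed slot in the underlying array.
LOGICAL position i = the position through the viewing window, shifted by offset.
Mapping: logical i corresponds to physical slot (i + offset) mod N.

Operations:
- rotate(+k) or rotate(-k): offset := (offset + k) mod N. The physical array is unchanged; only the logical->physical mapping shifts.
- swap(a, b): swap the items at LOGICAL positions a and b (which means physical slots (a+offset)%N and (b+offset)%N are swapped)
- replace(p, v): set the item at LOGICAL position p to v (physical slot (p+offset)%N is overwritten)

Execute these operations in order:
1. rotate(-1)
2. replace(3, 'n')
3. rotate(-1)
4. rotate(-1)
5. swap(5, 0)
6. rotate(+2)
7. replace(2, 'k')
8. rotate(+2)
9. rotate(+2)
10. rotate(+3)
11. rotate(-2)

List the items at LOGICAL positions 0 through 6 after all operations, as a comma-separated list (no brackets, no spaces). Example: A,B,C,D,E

Answer: n,F,G,A,k,E,D

Derivation:
After op 1 (rotate(-1)): offset=6, physical=[A,B,C,D,E,F,G], logical=[G,A,B,C,D,E,F]
After op 2 (replace(3, 'n')): offset=6, physical=[A,B,n,D,E,F,G], logical=[G,A,B,n,D,E,F]
After op 3 (rotate(-1)): offset=5, physical=[A,B,n,D,E,F,G], logical=[F,G,A,B,n,D,E]
After op 4 (rotate(-1)): offset=4, physical=[A,B,n,D,E,F,G], logical=[E,F,G,A,B,n,D]
After op 5 (swap(5, 0)): offset=4, physical=[A,B,E,D,n,F,G], logical=[n,F,G,A,B,E,D]
After op 6 (rotate(+2)): offset=6, physical=[A,B,E,D,n,F,G], logical=[G,A,B,E,D,n,F]
After op 7 (replace(2, 'k')): offset=6, physical=[A,k,E,D,n,F,G], logical=[G,A,k,E,D,n,F]
After op 8 (rotate(+2)): offset=1, physical=[A,k,E,D,n,F,G], logical=[k,E,D,n,F,G,A]
After op 9 (rotate(+2)): offset=3, physical=[A,k,E,D,n,F,G], logical=[D,n,F,G,A,k,E]
After op 10 (rotate(+3)): offset=6, physical=[A,k,E,D,n,F,G], logical=[G,A,k,E,D,n,F]
After op 11 (rotate(-2)): offset=4, physical=[A,k,E,D,n,F,G], logical=[n,F,G,A,k,E,D]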